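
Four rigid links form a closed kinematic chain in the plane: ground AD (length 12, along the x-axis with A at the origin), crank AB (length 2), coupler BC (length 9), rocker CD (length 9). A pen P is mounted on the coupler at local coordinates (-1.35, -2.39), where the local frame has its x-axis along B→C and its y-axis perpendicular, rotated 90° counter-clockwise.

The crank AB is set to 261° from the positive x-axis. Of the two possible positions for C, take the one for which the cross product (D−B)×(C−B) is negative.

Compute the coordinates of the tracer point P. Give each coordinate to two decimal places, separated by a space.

A=(0,0), D=(12.00,0)
B = A + 2.00·(cos261°, sin261°) = (-0.3129, -1.9754)
|BD| = 12.4703
circle(B,9.00) ∩ circle(D,9.00): a=6.2352, h=6.4902
  candidates: C₊=(4.8155,5.4206) cross=80.935; C₋=(6.8717,-7.3960) cross=-80.935
  mode - wants cross < 0 → take C=(6.8717,-7.3960) (cross=-80.935)
ex = (C−B)/|BC| = (0.7983,-0.6023); ey = (0.6023,0.7983)
P = B + -1.35·ex + -2.39·ey = (-2.8300,-3.0702)

-2.83 -3.07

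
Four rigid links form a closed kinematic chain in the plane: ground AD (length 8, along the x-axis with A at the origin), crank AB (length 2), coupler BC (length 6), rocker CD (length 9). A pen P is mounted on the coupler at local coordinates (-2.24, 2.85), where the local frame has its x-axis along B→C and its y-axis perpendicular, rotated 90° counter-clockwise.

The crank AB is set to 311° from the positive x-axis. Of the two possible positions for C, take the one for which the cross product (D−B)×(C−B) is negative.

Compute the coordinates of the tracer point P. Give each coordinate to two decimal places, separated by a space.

3.53 1.36

A=(0,0), D=(8.00,0)
B = A + 2.00·(cos311°, sin311°) = (1.3121, -1.5094)
|BD| = 6.8561
circle(B,6.00) ∩ circle(D,9.00): a=0.1463, h=5.9982
  candidates: C₊=(0.1343,4.3738) cross=41.124; C₋=(2.7754,-7.3283) cross=-41.124
  mode - wants cross < 0 → take C=(2.7754,-7.3283) (cross=-41.124)
ex = (C−B)/|BC| = (0.2439,-0.9698); ey = (0.9698,0.2439)
P = B + -2.24·ex + 2.85·ey = (3.5298,1.3580)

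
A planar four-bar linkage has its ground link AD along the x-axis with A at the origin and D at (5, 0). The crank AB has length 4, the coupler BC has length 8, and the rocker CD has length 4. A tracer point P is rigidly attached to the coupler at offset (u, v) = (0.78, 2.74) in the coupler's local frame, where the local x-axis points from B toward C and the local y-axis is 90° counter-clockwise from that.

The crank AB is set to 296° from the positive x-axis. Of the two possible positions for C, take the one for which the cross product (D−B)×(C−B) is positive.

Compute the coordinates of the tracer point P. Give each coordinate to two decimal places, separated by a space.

-0.57 -1.95

A=(0,0), D=(5.00,0)
B = A + 4.00·(cos296°, sin296°) = (1.7535, -3.5952)
|BD| = 4.8441
circle(B,8.00) ∩ circle(D,4.00): a=7.3765, h=3.0962
  candidates: C₊=(4.3993,3.9546) cross=14.998; C₋=(8.9952,-0.1956) cross=-14.998
  mode + wants cross > 0 → take C=(4.3993,3.9546) (cross=14.998)
ex = (C−B)/|BC| = (0.3307,0.9437); ey = (-0.9437,0.3307)
P = B + 0.78·ex + 2.74·ey = (-0.5744,-1.9529)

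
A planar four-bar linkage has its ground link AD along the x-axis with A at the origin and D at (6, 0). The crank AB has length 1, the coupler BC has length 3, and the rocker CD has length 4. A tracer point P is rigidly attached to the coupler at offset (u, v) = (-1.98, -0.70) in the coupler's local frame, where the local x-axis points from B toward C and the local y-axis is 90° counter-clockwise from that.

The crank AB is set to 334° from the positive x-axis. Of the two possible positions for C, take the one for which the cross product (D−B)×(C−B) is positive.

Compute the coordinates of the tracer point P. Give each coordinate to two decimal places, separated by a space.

0.38 -2.47

A=(0,0), D=(6.00,0)
B = A + 1.00·(cos334°, sin334°) = (0.8988, -0.4384)
|BD| = 5.1200
circle(B,3.00) ∩ circle(D,4.00): a=1.8764, h=2.3407
  candidates: C₊=(2.5679,2.0544) cross=11.985; C₋=(2.9687,-2.6099) cross=-11.985
  mode + wants cross > 0 → take C=(2.5679,2.0544) (cross=11.985)
ex = (C−B)/|BC| = (0.5564,0.8309); ey = (-0.8309,0.5564)
P = B + -1.98·ex + -0.70·ey = (0.3788,-2.4731)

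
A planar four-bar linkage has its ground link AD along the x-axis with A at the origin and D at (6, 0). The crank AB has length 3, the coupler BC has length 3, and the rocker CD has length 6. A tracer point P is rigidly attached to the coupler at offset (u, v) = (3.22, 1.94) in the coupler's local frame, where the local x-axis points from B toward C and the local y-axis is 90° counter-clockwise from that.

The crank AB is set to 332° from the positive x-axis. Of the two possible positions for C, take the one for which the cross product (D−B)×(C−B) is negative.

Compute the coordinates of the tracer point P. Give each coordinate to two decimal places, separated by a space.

A=(0,0), D=(6.00,0)
B = A + 3.00·(cos332°, sin332°) = (2.6488, -1.4084)
|BD| = 3.6351
circle(B,3.00) ∩ circle(D,6.00): a=-1.8963, h=2.3247
  candidates: C₊=(-0.0000,0.0000) cross=8.450; C₋=(1.8014,-4.2862) cross=-8.450
  mode - wants cross < 0 → take C=(1.8014,-4.2862) (cross=-8.450)
ex = (C−B)/|BC| = (-0.2825,-0.9593); ey = (0.9593,-0.2825)
P = B + 3.22·ex + 1.94·ey = (3.6003,-5.0453)

3.60 -5.05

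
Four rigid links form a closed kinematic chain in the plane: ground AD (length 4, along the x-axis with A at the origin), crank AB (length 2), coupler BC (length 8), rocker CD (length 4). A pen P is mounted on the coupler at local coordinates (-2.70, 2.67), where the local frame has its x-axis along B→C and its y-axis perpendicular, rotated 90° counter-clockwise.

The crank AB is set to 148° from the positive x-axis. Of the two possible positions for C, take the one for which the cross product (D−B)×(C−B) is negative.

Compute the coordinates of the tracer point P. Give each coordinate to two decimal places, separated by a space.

A=(0,0), D=(4.00,0)
B = A + 2.00·(cos148°, sin148°) = (-1.6961, 1.0598)
|BD| = 5.7939
circle(B,8.00) ∩ circle(D,4.00): a=7.0392, h=3.8012
  candidates: C₊=(5.9197,3.5092) cross=22.024; C₋=(4.5290,-3.9649) cross=-22.024
  mode - wants cross < 0 → take C=(4.5290,-3.9649) (cross=-22.024)
ex = (C−B)/|BC| = (0.7781,-0.6281); ey = (0.6281,0.7781)
P = B + -2.70·ex + 2.67·ey = (-2.1201,4.8333)

-2.12 4.83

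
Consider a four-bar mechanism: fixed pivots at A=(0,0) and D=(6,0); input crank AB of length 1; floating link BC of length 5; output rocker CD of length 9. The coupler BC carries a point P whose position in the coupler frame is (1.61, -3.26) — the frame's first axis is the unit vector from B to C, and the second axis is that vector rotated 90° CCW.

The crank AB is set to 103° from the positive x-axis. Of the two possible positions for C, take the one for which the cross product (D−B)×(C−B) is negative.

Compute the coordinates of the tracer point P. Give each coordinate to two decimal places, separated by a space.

-3.86 0.82

A=(0,0), D=(6.00,0)
B = A + 1.00·(cos103°, sin103°) = (-0.2250, 0.9744)
|BD| = 6.3007
circle(B,5.00) ∩ circle(D,9.00): a=-1.2935, h=4.8298
  candidates: C₊=(-0.7560,5.9461) cross=30.431; C₋=(-2.2498,-3.5973) cross=-30.431
  mode - wants cross < 0 → take C=(-2.2498,-3.5973) (cross=-30.431)
ex = (C−B)/|BC| = (-0.4050,-0.9143); ey = (0.9143,-0.4050)
P = B + 1.61·ex + -3.26·ey = (-3.8577,0.8225)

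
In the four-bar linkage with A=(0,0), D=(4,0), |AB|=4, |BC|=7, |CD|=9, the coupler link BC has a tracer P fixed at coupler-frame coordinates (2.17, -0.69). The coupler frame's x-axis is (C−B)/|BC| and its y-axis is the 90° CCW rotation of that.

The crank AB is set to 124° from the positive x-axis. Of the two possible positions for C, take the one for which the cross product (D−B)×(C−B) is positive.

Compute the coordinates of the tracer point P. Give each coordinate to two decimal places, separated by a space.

-0.35 4.59

A=(0,0), D=(4.00,0)
B = A + 4.00·(cos124°, sin124°) = (-2.2368, 3.3162)
|BD| = 7.0636
circle(B,7.00) ∩ circle(D,9.00): a=1.2667, h=6.8844
  candidates: C₊=(2.1137,8.8001) cross=48.629; C₋=(-4.3504,-3.3571) cross=-48.629
  mode + wants cross > 0 → take C=(2.1137,8.8001) (cross=48.629)
ex = (C−B)/|BC| = (0.6215,0.7834); ey = (-0.7834,0.6215)
P = B + 2.17·ex + -0.69·ey = (-0.3476,4.5873)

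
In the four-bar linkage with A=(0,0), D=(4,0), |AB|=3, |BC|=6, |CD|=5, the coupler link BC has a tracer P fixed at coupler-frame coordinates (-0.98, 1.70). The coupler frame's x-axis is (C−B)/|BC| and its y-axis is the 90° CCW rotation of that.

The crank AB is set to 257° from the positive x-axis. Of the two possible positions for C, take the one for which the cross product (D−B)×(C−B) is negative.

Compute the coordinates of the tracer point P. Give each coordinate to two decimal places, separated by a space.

A=(0,0), D=(4.00,0)
B = A + 3.00·(cos257°, sin257°) = (-0.6749, -2.9231)
|BD| = 5.5135
circle(B,6.00) ∩ circle(D,5.00): a=3.7543, h=4.6803
  candidates: C₊=(0.0270,3.0357) cross=25.805; C₋=(4.9897,-4.9011) cross=-25.805
  mode - wants cross < 0 → take C=(4.9897,-4.9011) (cross=-25.805)
ex = (C−B)/|BC| = (0.9441,-0.3297); ey = (0.3297,0.9441)
P = B + -0.98·ex + 1.70·ey = (-1.0397,-0.9951)

-1.04 -1.00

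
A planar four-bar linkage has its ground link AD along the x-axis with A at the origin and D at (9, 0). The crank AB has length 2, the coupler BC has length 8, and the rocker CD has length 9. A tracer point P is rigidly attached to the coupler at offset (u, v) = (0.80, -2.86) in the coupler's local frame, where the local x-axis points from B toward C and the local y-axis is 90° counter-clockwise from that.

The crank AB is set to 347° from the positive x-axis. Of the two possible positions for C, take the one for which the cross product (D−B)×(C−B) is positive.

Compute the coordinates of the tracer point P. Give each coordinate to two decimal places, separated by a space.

4.92 -0.33

A=(0,0), D=(9.00,0)
B = A + 2.00·(cos347°, sin347°) = (1.9487, -0.4499)
|BD| = 7.0656
circle(B,8.00) ∩ circle(D,9.00): a=2.3298, h=7.6532
  candidates: C₊=(3.7865,7.3362) cross=54.075; C₋=(4.7611,-7.9393) cross=-54.075
  mode + wants cross > 0 → take C=(3.7865,7.3362) (cross=54.075)
ex = (C−B)/|BC| = (0.2297,0.9733); ey = (-0.9733,0.2297)
P = B + 0.80·ex + -2.86·ey = (4.9160,-0.3283)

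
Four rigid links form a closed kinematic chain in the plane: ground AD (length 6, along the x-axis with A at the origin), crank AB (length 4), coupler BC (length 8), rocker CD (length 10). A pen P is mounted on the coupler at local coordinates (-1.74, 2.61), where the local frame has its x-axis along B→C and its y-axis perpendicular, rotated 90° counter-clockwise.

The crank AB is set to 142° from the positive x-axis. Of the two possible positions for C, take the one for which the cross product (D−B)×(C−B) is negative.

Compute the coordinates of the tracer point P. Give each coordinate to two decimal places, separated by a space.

-0.73 4.45

A=(0,0), D=(6.00,0)
B = A + 4.00·(cos142°, sin142°) = (-3.1520, 2.4626)
|BD| = 9.4776
circle(B,8.00) ∩ circle(D,10.00): a=2.8396, h=7.4791
  candidates: C₊=(1.5334,8.9470) cross=70.884; C₋=(-2.3534,-5.4974) cross=-70.884
  mode - wants cross < 0 → take C=(-2.3534,-5.4974) (cross=-70.884)
ex = (C−B)/|BC| = (0.0998,-0.9950); ey = (0.9950,0.0998)
P = B + -1.74·ex + 2.61·ey = (-0.7288,4.4545)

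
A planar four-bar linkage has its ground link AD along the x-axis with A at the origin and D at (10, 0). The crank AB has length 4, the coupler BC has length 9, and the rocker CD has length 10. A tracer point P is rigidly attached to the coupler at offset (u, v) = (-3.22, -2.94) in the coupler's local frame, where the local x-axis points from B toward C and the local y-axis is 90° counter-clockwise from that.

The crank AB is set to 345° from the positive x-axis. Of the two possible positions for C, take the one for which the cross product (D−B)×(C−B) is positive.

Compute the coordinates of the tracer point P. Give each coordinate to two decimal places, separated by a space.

6.77 -4.28

A=(0,0), D=(10.00,0)
B = A + 4.00·(cos345°, sin345°) = (3.8637, -1.0353)
|BD| = 6.2230
circle(B,9.00) ∩ circle(D,10.00): a=1.5849, h=8.8593
  candidates: C₊=(3.9527,7.9643) cross=55.132; C₋=(6.9004,-9.5075) cross=-55.132
  mode + wants cross > 0 → take C=(3.9527,7.9643) (cross=55.132)
ex = (C−B)/|BC| = (0.0099,1.0000); ey = (-1.0000,0.0099)
P = B + -3.22·ex + -2.94·ey = (6.7717,-4.2842)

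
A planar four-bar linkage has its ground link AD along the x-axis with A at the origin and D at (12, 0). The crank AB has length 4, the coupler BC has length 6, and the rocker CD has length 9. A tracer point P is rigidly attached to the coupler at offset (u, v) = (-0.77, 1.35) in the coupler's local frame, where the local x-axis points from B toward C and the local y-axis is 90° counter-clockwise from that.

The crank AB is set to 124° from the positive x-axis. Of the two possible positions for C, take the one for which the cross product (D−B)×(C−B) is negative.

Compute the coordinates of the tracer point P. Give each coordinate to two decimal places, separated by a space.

-2.25 4.87

A=(0,0), D=(12.00,0)
B = A + 4.00·(cos124°, sin124°) = (-2.2368, 3.3162)
|BD| = 14.6179
circle(B,6.00) ∩ circle(D,9.00): a=5.7697, h=1.6463
  candidates: C₊=(3.7560,3.6106) cross=24.065; C₋=(3.0091,0.4039) cross=-24.065
  mode - wants cross < 0 → take C=(3.0091,0.4039) (cross=-24.065)
ex = (C−B)/|BC| = (0.8743,-0.4854); ey = (0.4854,0.8743)
P = B + -0.77·ex + 1.35·ey = (-2.2547,4.8702)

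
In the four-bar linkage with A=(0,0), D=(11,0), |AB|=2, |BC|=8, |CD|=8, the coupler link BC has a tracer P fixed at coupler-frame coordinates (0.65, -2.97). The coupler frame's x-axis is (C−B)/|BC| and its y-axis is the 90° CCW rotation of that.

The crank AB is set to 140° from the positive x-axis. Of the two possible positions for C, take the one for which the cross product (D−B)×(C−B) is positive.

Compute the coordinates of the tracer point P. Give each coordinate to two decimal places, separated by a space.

0.60 -0.88

A=(0,0), D=(11.00,0)
B = A + 2.00·(cos140°, sin140°) = (-1.5321, 1.2856)
|BD| = 12.5979
circle(B,8.00) ∩ circle(D,8.00): a=6.2989, h=4.9319
  candidates: C₊=(5.2372,5.5489) cross=62.131; C₋=(4.2307,-4.2634) cross=-62.131
  mode + wants cross > 0 → take C=(5.2372,5.5489) (cross=62.131)
ex = (C−B)/|BC| = (0.8462,0.5329); ey = (-0.5329,0.8462)
P = B + 0.65·ex + -2.97·ey = (0.6007,-0.8811)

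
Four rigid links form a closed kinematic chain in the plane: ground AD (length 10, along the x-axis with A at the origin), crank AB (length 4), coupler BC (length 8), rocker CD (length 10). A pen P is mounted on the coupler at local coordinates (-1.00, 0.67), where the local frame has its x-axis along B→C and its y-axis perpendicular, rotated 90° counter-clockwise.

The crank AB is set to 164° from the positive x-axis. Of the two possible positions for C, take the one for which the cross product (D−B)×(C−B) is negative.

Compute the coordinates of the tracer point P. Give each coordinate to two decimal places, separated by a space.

A=(0,0), D=(10.00,0)
B = A + 4.00·(cos164°, sin164°) = (-3.8450, 1.1025)
|BD| = 13.8889
circle(B,8.00) ∩ circle(D,10.00): a=5.6484, h=5.6653
  candidates: C₊=(2.2353,6.3015) cross=78.684; C₋=(1.3358,-4.9932) cross=-78.684
  mode - wants cross < 0 → take C=(1.3358,-4.9932) (cross=-78.684)
ex = (C−B)/|BC| = (0.6476,-0.7620); ey = (0.7620,0.6476)
P = B + -1.00·ex + 0.67·ey = (-3.9821,2.2984)

-3.98 2.30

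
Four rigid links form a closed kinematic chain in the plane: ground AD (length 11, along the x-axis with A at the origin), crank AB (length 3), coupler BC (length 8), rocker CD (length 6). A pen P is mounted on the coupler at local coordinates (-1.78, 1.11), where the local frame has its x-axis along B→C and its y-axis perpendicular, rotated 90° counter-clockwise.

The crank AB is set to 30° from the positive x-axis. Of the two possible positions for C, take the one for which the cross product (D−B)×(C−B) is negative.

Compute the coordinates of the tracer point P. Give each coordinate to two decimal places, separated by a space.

A=(0,0), D=(11.00,0)
B = A + 3.00·(cos30°, sin30°) = (2.5981, 1.5000)
|BD| = 8.5348
circle(B,8.00) ∩ circle(D,6.00): a=5.9077, h=5.3943
  candidates: C₊=(9.3619,5.7721) cross=46.039; C₋=(7.4658,-4.8486) cross=-46.039
  mode - wants cross < 0 → take C=(7.4658,-4.8486) (cross=-46.039)
ex = (C−B)/|BC| = (0.6085,-0.7936); ey = (0.7936,0.6085)
P = B + -1.78·ex + 1.11·ey = (2.3959,3.5880)

2.40 3.59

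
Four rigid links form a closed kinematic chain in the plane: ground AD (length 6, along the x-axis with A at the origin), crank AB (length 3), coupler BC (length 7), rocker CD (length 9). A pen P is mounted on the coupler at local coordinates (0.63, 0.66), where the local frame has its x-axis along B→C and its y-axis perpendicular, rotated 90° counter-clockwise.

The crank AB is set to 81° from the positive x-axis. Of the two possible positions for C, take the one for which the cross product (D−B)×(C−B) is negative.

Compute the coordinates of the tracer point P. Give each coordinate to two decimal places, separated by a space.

0.83 2.12

A=(0,0), D=(6.00,0)
B = A + 3.00·(cos81°, sin81°) = (0.4693, 2.9631)
|BD| = 6.2744
circle(B,7.00) ∩ circle(D,9.00): a=0.5872, h=6.9753
  candidates: C₊=(4.2809,8.8343) cross=43.766; C₋=(-2.3072,-3.4628) cross=-43.766
  mode - wants cross < 0 → take C=(-2.3072,-3.4628) (cross=-43.766)
ex = (C−B)/|BC| = (-0.3966,-0.9180); ey = (0.9180,-0.3966)
P = B + 0.63·ex + 0.66·ey = (0.8253,2.1230)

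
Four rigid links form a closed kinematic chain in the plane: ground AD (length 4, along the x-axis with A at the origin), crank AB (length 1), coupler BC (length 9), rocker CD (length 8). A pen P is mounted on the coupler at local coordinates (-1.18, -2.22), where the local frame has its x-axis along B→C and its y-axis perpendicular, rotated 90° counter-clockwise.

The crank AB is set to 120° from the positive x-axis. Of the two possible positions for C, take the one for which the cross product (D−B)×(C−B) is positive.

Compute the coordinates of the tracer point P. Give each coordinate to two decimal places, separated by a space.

A=(0,0), D=(4.00,0)
B = A + 1.00·(cos120°, sin120°) = (-0.5000, 0.8660)
|BD| = 4.5826
circle(B,9.00) ∩ circle(D,8.00): a=4.1461, h=7.9881
  candidates: C₊=(5.0810,7.9266) cross=36.606; C₋=(2.0618,-7.7617) cross=-36.606
  mode + wants cross > 0 → take C=(5.0810,7.9266) (cross=36.606)
ex = (C−B)/|BC| = (0.6201,0.7845); ey = (-0.7845,0.6201)
P = B + -1.18·ex + -2.22·ey = (0.5099,-1.4364)

0.51 -1.44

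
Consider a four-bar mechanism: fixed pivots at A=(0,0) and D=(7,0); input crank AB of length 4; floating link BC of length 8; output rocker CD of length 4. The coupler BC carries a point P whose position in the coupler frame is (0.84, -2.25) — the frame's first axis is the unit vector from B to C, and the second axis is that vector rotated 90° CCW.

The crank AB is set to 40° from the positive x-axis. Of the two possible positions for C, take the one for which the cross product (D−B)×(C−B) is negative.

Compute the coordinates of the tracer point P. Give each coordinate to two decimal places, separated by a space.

A=(0,0), D=(7.00,0)
B = A + 4.00·(cos40°, sin40°) = (3.0642, 2.5712)
|BD| = 4.7012
circle(B,8.00) ∩ circle(D,4.00): a=7.4557, h=2.9005
  candidates: C₊=(10.8923,0.9219) cross=13.636; C₋=(7.7197,-3.9347) cross=-13.636
  mode - wants cross < 0 → take C=(7.7197,-3.9347) (cross=-13.636)
ex = (C−B)/|BC| = (0.5819,-0.8132); ey = (0.8132,0.5819)
P = B + 0.84·ex + -2.25·ey = (1.7232,0.5787)

1.72 0.58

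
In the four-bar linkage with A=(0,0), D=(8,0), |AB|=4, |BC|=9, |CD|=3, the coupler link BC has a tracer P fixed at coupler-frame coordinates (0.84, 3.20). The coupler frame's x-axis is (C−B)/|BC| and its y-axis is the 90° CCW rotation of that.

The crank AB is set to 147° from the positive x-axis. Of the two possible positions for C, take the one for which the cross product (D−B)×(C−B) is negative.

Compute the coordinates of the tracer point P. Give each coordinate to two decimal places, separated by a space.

A=(0,0), D=(8.00,0)
B = A + 4.00·(cos147°, sin147°) = (-3.3547, 2.1786)
|BD| = 11.5618
circle(B,9.00) ∩ circle(D,3.00): a=8.8946, h=1.3734
  candidates: C₊=(5.6394,1.8513) cross=15.878; C₋=(5.1218,-0.8462) cross=-15.878
  mode - wants cross < 0 → take C=(5.1218,-0.8462) (cross=-15.878)
ex = (C−B)/|BC| = (0.9418,-0.3361); ey = (0.3361,0.9418)
P = B + 0.84·ex + 3.20·ey = (-1.4881,4.9101)

-1.49 4.91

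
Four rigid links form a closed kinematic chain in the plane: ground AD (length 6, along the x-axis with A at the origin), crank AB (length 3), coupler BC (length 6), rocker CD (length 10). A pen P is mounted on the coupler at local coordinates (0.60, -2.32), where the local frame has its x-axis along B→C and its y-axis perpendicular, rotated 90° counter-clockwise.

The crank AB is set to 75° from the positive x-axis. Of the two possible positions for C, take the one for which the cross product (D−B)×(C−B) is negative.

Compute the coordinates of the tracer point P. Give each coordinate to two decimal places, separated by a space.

-1.12 4.37

A=(0,0), D=(6.00,0)
B = A + 3.00·(cos75°, sin75°) = (0.7765, 2.8978)
|BD| = 5.9735
circle(B,6.00) ∩ circle(D,10.00): a=-2.3703, h=5.5120
  candidates: C₊=(1.3777,8.8676) cross=32.926; C₋=(-3.9701,-0.7724) cross=-32.926
  mode - wants cross < 0 → take C=(-3.9701,-0.7724) (cross=-32.926)
ex = (C−B)/|BC| = (-0.7911,-0.6117); ey = (0.6117,-0.7911)
P = B + 0.60·ex + -2.32·ey = (-1.1173,4.3661)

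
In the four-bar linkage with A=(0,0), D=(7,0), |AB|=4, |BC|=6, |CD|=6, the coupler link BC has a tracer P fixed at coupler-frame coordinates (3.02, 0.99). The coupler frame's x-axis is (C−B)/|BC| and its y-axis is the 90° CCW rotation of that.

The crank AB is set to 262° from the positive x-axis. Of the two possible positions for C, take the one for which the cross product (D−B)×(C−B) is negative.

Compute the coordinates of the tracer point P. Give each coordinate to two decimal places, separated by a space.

2.62 -3.90

A=(0,0), D=(7.00,0)
B = A + 4.00·(cos262°, sin262°) = (-0.5567, -3.9611)
|BD| = 8.5319
circle(B,6.00) ∩ circle(D,6.00): a=4.2660, h=4.2192
  candidates: C₊=(1.2628,1.7564) cross=35.998; C₋=(5.1805,-5.7175) cross=-35.998
  mode - wants cross < 0 → take C=(5.1805,-5.7175) (cross=-35.998)
ex = (C−B)/|BC| = (0.9562,-0.2927); ey = (0.2927,0.9562)
P = B + 3.02·ex + 0.99·ey = (2.6208,-3.8985)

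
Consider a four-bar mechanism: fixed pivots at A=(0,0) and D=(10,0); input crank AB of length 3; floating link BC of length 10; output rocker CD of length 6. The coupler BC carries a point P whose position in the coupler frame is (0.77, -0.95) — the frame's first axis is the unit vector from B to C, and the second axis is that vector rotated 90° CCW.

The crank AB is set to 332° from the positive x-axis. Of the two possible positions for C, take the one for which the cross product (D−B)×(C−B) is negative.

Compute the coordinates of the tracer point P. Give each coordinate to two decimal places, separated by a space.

2.93 -2.60

A=(0,0), D=(10.00,0)
B = A + 3.00·(cos332°, sin332°) = (2.6488, -1.4084)
|BD| = 7.4849
circle(B,10.00) ∩ circle(D,6.00): a=8.0177, h=5.9763
  candidates: C₊=(9.3988,5.9698) cross=44.732; C₋=(11.6479,-5.7693) cross=-44.732
  mode - wants cross < 0 → take C=(11.6479,-5.7693) (cross=-44.732)
ex = (C−B)/|BC| = (0.8999,-0.4361); ey = (0.4361,0.8999)
P = B + 0.77·ex + -0.95·ey = (2.9275,-2.5991)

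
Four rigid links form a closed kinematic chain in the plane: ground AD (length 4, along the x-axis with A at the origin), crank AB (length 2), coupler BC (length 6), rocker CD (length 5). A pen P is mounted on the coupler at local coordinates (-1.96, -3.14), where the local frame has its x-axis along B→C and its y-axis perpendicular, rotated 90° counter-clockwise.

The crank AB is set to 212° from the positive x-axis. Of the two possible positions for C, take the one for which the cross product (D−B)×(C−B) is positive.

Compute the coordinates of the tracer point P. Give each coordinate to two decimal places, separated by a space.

0.08 -4.31

A=(0,0), D=(4.00,0)
B = A + 2.00·(cos212°, sin212°) = (-1.6961, -1.0598)
|BD| = 5.7939
circle(B,6.00) ∩ circle(D,5.00): a=3.8462, h=4.6051
  candidates: C₊=(1.2428,4.1711) cross=26.681; C₋=(2.9276,-4.8836) cross=-26.681
  mode + wants cross > 0 → take C=(1.2428,4.1711) (cross=26.681)
ex = (C−B)/|BC| = (0.4898,0.8718); ey = (-0.8718,0.4898)
P = B + -1.96·ex + -3.14·ey = (0.0814,-4.3067)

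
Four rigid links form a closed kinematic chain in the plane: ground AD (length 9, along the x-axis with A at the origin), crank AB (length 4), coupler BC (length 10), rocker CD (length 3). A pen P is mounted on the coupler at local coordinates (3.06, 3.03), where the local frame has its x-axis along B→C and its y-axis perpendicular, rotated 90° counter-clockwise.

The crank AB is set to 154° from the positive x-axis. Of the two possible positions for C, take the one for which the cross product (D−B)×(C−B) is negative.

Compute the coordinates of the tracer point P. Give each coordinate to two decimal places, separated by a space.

A=(0,0), D=(9.00,0)
B = A + 4.00·(cos154°, sin154°) = (-3.5952, 1.7535)
|BD| = 12.7166
circle(B,10.00) ∩ circle(D,3.00): a=9.9363, h=1.1268
  candidates: C₊=(6.4016,1.4994) cross=14.329; C₋=(6.0908,-0.7327) cross=-14.329
  mode - wants cross < 0 → take C=(6.0908,-0.7327) (cross=-14.329)
ex = (C−B)/|BC| = (0.9686,-0.2486); ey = (0.2486,0.9686)
P = B + 3.06·ex + 3.03·ey = (0.1221,3.9276)

0.12 3.93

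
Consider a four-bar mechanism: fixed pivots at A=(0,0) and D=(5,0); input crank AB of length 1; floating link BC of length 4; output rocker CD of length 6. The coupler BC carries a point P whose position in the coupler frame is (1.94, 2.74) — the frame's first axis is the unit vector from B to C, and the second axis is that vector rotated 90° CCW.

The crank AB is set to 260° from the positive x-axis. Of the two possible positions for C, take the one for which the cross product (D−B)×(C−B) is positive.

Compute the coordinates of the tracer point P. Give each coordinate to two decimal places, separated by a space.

A=(0,0), D=(5.00,0)
B = A + 1.00·(cos260°, sin260°) = (-0.1736, -0.9848)
|BD| = 5.2665
circle(B,4.00) ∩ circle(D,6.00): a=0.7345, h=3.9320
  candidates: C₊=(-0.1874,3.0152) cross=20.708; C₋=(1.2831,-4.7101) cross=-20.708
  mode + wants cross > 0 → take C=(-0.1874,3.0152) (cross=20.708)
ex = (C−B)/|BC| = (-0.0034,1.0000); ey = (-1.0000,-0.0034)
P = B + 1.94·ex + 2.74·ey = (-2.9203,0.9458)

-2.92 0.95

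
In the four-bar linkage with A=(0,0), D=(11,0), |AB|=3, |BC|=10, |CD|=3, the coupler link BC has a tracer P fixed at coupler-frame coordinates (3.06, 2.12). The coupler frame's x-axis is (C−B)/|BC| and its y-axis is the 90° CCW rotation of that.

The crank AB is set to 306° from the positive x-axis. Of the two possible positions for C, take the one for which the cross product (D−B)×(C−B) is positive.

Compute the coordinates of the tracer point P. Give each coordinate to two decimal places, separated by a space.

3.22 1.00

A=(0,0), D=(11.00,0)
B = A + 3.00·(cos306°, sin306°) = (1.7634, -2.4271)
|BD| = 9.5502
circle(B,10.00) ∩ circle(D,3.00): a=9.5394, h=3.0000
  candidates: C₊=(10.2272,2.8987) cross=28.650; C₋=(11.7520,-2.9042) cross=-28.650
  mode + wants cross > 0 → take C=(10.2272,2.8987) (cross=28.650)
ex = (C−B)/|BC| = (0.8464,0.5326); ey = (-0.5326,0.8464)
P = B + 3.06·ex + 2.12·ey = (3.2242,0.9970)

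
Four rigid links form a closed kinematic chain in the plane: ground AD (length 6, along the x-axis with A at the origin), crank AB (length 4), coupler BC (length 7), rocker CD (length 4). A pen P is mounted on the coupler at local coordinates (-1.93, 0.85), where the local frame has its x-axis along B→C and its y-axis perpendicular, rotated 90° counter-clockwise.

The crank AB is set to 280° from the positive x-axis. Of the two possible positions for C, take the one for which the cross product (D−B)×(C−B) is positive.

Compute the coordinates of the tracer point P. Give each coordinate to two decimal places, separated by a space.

-0.75 -5.48

A=(0,0), D=(6.00,0)
B = A + 4.00·(cos280°, sin280°) = (0.6946, -3.9392)
|BD| = 6.6079
circle(B,7.00) ∩ circle(D,4.00): a=5.8010, h=3.9178
  candidates: C₊=(3.0166,2.6644) cross=25.888; C₋=(7.6876,-3.6266) cross=-25.888
  mode + wants cross > 0 → take C=(3.0166,2.6644) (cross=25.888)
ex = (C−B)/|BC| = (0.3317,0.9434); ey = (-0.9434,0.3317)
P = B + -1.93·ex + 0.85·ey = (-0.7475,-5.4780)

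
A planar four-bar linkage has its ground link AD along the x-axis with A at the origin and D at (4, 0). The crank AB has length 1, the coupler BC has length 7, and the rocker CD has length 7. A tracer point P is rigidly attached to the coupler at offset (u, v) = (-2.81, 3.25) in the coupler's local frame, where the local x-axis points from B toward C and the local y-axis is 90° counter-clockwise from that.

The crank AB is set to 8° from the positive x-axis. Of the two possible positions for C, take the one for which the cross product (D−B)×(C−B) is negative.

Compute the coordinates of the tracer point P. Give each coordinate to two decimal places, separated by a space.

A=(0,0), D=(4.00,0)
B = A + 1.00·(cos8°, sin8°) = (0.9903, 0.1392)
|BD| = 3.0129
circle(B,7.00) ∩ circle(D,7.00): a=1.5065, h=6.8360
  candidates: C₊=(2.8109,6.8983) cross=20.596; C₋=(2.1794,-6.7591) cross=-20.596
  mode - wants cross < 0 → take C=(2.1794,-6.7591) (cross=-20.596)
ex = (C−B)/|BC| = (0.1699,-0.9855); ey = (0.9855,0.1699)
P = B + -2.81·ex + 3.25·ey = (3.7157,3.4604)

3.72 3.46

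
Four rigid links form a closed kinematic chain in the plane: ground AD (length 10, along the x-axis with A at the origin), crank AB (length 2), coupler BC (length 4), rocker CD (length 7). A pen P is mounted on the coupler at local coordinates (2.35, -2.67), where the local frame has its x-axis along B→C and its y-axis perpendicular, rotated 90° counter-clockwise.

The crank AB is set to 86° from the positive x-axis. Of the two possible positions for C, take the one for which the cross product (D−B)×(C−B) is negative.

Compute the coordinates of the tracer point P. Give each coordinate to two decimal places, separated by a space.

A=(0,0), D=(10.00,0)
B = A + 2.00·(cos86°, sin86°) = (0.1395, 1.9951)
|BD| = 10.0603
circle(B,4.00) ∩ circle(D,7.00): a=3.3900, h=2.1231
  candidates: C₊=(3.8833,3.4038) cross=21.359; C₋=(3.0412,-0.7581) cross=-21.359
  mode - wants cross < 0 → take C=(3.0412,-0.7581) (cross=-21.359)
ex = (C−B)/|BC| = (0.7254,-0.6883); ey = (0.6883,0.7254)
P = B + 2.35·ex + -2.67·ey = (0.0064,-1.5593)

0.01 -1.56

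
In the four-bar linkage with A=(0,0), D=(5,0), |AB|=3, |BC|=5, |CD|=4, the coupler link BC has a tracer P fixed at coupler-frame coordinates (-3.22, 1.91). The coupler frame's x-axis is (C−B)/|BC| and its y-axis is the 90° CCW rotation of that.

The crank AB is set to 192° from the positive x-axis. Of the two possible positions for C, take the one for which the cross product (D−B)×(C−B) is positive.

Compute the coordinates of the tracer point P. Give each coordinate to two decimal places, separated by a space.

A=(0,0), D=(5.00,0)
B = A + 3.00·(cos192°, sin192°) = (-2.9344, -0.6237)
|BD| = 7.9589
circle(B,5.00) ∩ circle(D,4.00): a=4.5449, h=2.0843
  candidates: C₊=(1.4331,1.8103) cross=16.589; C₋=(1.7598,-2.3454) cross=-16.589
  mode + wants cross > 0 → take C=(1.4331,1.8103) (cross=16.589)
ex = (C−B)/|BC| = (0.8735,0.4868); ey = (-0.4868,0.8735)
P = B + -3.22·ex + 1.91·ey = (-6.6769,-0.5229)

-6.68 -0.52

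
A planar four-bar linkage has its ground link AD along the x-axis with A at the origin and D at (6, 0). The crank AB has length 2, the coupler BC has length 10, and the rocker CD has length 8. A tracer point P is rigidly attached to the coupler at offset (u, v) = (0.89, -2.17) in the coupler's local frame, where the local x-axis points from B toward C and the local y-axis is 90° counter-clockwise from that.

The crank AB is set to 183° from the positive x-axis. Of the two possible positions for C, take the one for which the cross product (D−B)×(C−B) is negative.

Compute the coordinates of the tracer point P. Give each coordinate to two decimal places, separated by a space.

A=(0,0), D=(6.00,0)
B = A + 2.00·(cos183°, sin183°) = (-1.9973, -0.1047)
|BD| = 7.9979
circle(B,10.00) ∩ circle(D,8.00): a=6.2496, h=7.8066
  candidates: C₊=(4.1496,7.7831) cross=62.437; C₋=(4.3539,-7.8288) cross=-62.437
  mode - wants cross < 0 → take C=(4.3539,-7.8288) (cross=-62.437)
ex = (C−B)/|BC| = (0.6351,-0.7724); ey = (0.7724,0.6351)
P = B + 0.89·ex + -2.17·ey = (-3.1081,-2.1703)

-3.11 -2.17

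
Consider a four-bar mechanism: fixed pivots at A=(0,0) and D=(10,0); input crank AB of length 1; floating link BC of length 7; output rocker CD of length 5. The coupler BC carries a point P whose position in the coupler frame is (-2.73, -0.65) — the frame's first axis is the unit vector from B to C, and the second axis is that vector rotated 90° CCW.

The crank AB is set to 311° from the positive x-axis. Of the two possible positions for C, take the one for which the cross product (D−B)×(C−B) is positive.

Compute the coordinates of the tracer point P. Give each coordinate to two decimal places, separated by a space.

A=(0,0), D=(10.00,0)
B = A + 1.00·(cos311°, sin311°) = (0.6561, -0.7547)
|BD| = 9.3744
circle(B,7.00) ∩ circle(D,5.00): a=5.9673, h=3.6595
  candidates: C₊=(6.3093,3.3733) cross=34.305; C₋=(6.8986,-3.9219) cross=-34.305
  mode + wants cross > 0 → take C=(6.3093,3.3733) (cross=34.305)
ex = (C−B)/|BC| = (0.8076,0.5897); ey = (-0.5897,0.8076)
P = B + -2.73·ex + -0.65·ey = (-1.1654,-2.8896)

-1.17 -2.89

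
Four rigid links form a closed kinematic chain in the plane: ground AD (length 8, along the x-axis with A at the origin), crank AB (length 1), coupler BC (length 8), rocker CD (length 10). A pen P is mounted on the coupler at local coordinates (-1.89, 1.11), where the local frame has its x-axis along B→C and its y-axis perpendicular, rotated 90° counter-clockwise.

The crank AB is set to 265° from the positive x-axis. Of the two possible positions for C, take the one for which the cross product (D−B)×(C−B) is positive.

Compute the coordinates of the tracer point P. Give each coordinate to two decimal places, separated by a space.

-1.40 -2.75

A=(0,0), D=(8.00,0)
B = A + 1.00·(cos265°, sin265°) = (-0.0872, -0.9962)
|BD| = 8.1483
circle(B,8.00) ∩ circle(D,10.00): a=1.8651, h=7.7796
  candidates: C₊=(0.8128,6.9530) cross=63.390; C₋=(2.7151,-8.4894) cross=-63.390
  mode + wants cross > 0 → take C=(0.8128,6.9530) (cross=63.390)
ex = (C−B)/|BC| = (0.1125,0.9937); ey = (-0.9937,0.1125)
P = B + -1.89·ex + 1.11·ey = (-1.4027,-2.7493)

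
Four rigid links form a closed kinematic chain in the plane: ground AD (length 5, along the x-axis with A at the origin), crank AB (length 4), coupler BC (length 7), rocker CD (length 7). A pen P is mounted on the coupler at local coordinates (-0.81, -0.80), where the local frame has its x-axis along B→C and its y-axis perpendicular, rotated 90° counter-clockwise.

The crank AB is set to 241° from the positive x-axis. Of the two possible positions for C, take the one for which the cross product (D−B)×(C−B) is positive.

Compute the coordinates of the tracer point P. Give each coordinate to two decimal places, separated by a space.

-1.24 -4.40

A=(0,0), D=(5.00,0)
B = A + 4.00·(cos241°, sin241°) = (-1.9392, -3.4985)
|BD| = 7.7713
circle(B,7.00) ∩ circle(D,7.00): a=3.8856, h=5.8225
  candidates: C₊=(-1.0908,3.4499) cross=45.248; C₋=(4.1516,-6.9484) cross=-45.248
  mode + wants cross > 0 → take C=(-1.0908,3.4499) (cross=45.248)
ex = (C−B)/|BC| = (0.1212,0.9926); ey = (-0.9926,0.1212)
P = B + -0.81·ex + -0.80·ey = (-1.2433,-4.3995)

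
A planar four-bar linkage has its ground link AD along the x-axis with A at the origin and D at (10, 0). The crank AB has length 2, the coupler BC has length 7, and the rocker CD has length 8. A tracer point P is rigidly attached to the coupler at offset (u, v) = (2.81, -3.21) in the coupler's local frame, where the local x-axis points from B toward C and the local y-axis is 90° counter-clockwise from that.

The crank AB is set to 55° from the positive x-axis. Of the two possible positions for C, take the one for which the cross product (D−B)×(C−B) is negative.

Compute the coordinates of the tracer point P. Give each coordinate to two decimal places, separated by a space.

-0.83 -2.14

A=(0,0), D=(10.00,0)
B = A + 2.00·(cos55°, sin55°) = (1.1472, 1.6383)
|BD| = 9.0032
circle(B,7.00) ∩ circle(D,8.00): a=3.6685, h=5.9617
  candidates: C₊=(5.8393,6.8329) cross=53.674; C₋=(3.6696,-4.8914) cross=-53.674
  mode - wants cross < 0 → take C=(3.6696,-4.8914) (cross=-53.674)
ex = (C−B)/|BC| = (0.3603,-0.9328); ey = (0.9328,0.3603)
P = B + 2.81·ex + -3.21·ey = (-0.8346,-2.1396)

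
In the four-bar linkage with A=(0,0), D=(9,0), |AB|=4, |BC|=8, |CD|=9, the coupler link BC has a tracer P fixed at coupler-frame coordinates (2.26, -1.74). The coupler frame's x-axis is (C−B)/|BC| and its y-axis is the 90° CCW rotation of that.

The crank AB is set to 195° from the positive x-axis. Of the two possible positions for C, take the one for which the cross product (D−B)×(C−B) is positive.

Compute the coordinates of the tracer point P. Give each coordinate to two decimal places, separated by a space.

-1.06 -0.51

A=(0,0), D=(9.00,0)
B = A + 4.00·(cos195°, sin195°) = (-3.8637, -1.0353)
|BD| = 12.9053
circle(B,8.00) ∩ circle(D,9.00): a=5.7940, h=5.5163
  candidates: C₊=(1.4691,4.9280) cross=71.189; C₋=(2.3541,-6.0690) cross=-71.189
  mode + wants cross > 0 → take C=(1.4691,4.9280) (cross=71.189)
ex = (C−B)/|BC| = (0.6666,0.7454); ey = (-0.7454,0.6666)
P = B + 2.26·ex + -1.74·ey = (-1.0602,-0.5105)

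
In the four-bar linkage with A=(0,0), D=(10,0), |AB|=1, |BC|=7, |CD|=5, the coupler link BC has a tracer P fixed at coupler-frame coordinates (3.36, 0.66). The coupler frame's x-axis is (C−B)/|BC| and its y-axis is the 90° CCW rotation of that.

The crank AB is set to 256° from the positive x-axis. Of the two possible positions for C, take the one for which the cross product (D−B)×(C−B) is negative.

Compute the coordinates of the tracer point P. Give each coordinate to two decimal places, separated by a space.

3.14 -1.51

A=(0,0), D=(10.00,0)
B = A + 1.00·(cos256°, sin256°) = (-0.2419, -0.9703)
|BD| = 10.2878
circle(B,7.00) ∩ circle(D,5.00): a=6.3103, h=3.0298
  candidates: C₊=(5.7545,2.6412) cross=31.170; C₋=(6.3260,-3.3915) cross=-31.170
  mode - wants cross < 0 → take C=(6.3260,-3.3915) (cross=-31.170)
ex = (C−B)/|BC| = (0.9383,-0.3459); ey = (0.3459,0.9383)
P = B + 3.36·ex + 0.66·ey = (3.1390,-1.5132)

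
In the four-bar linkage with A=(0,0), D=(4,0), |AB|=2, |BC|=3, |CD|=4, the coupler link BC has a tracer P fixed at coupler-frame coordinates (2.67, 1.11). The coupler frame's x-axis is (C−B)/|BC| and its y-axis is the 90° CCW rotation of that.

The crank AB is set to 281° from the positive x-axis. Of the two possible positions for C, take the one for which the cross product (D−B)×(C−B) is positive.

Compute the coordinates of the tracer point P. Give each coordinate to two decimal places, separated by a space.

A=(0,0), D=(4.00,0)
B = A + 2.00·(cos281°, sin281°) = (0.3816, -1.9633)
|BD| = 4.1167
circle(B,3.00) ∩ circle(D,4.00): a=1.2081, h=2.7460
  candidates: C₊=(0.1340,1.0265) cross=11.304; C₋=(2.7531,-3.8007) cross=-11.304
  mode + wants cross > 0 → take C=(0.1340,1.0265) (cross=11.304)
ex = (C−B)/|BC| = (-0.0826,0.9966); ey = (-0.9966,-0.0826)
P = B + 2.67·ex + 1.11·ey = (-0.9450,0.6060)

-0.95 0.61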